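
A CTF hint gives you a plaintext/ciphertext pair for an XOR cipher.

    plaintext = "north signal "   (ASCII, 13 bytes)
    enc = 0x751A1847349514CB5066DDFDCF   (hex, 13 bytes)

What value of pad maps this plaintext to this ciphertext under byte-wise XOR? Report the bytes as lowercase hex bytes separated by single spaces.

1b 75 6a 33 5c b5 67 a2 37 08 bc 91 ef

Since enc = plaintext ⊕ pad, XORing both sides with plaintext gives pad = plaintext ⊕ enc.
6e xor 75 = 1b
6f xor 1a = 75
72 xor 18 = 6a
74 xor 47 = 33
68 xor 34 = 5c
20 xor 95 = b5
73 xor 14 = 67
69 xor cb = a2
67 xor 50 = 37
6e xor 66 = 08
61 xor dd = bc
6c xor fd = 91
20 xor cf = ef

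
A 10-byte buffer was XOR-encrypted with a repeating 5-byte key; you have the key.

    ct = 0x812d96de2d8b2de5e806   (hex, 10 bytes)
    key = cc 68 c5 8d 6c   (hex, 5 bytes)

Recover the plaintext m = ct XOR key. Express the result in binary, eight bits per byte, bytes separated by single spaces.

The 5-byte key repeats, so the effective keystream is cc 68 c5 8d 6c cc 68 c5 8d 6c.
byte 0: 81 XOR cc = 4d
byte 1: 2d XOR 68 = 45
byte 2: 96 XOR c5 = 53
byte 3: de XOR 8d = 53
byte 4: 2d XOR 6c = 41
byte 5: 8b XOR cc = 47
byte 6: 2d XOR 68 = 45
byte 7: e5 XOR c5 = 20
byte 8: e8 XOR 8d = 65
byte 9: 06 XOR 6c = 6a

01001101 01000101 01010011 01010011 01000001 01000111 01000101 00100000 01100101 01101010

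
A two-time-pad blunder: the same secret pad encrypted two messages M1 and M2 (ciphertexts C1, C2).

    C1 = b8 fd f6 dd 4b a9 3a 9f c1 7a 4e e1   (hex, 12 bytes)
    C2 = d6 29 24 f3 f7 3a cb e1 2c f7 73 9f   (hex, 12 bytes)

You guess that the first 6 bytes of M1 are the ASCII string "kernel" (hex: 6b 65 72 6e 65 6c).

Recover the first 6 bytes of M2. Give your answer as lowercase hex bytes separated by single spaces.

05 b1 a0 40 d9 ff

First, C1 ⊕ C2 = (M1 ⊕ K) ⊕ (M2 ⊕ K) = M1 ⊕ M2, so the key drops out. Then M2 = (M1 ⊕ M2) ⊕ M1 over the first 6 bytes.
byte 0: (b8 ⊕ d6) ⊕ 6b = 6e ⊕ 6b = 05
byte 1: (fd ⊕ 29) ⊕ 65 = d4 ⊕ 65 = b1
byte 2: (f6 ⊕ 24) ⊕ 72 = d2 ⊕ 72 = a0
byte 3: (dd ⊕ f3) ⊕ 6e = 2e ⊕ 6e = 40
byte 4: (4b ⊕ f7) ⊕ 65 = bc ⊕ 65 = d9
byte 5: (a9 ⊕ 3a) ⊕ 6c = 93 ⊕ 6c = ff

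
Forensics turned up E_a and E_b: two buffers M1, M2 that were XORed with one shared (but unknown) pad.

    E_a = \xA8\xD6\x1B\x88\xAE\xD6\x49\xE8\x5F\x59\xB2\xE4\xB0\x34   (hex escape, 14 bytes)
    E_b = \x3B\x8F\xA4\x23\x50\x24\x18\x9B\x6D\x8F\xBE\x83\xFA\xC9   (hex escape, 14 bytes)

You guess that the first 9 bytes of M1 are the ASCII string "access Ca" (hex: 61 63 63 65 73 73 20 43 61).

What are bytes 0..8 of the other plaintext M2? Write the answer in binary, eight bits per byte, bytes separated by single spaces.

First, E_a ⊕ E_b = (M1 ⊕ K) ⊕ (M2 ⊕ K) = M1 ⊕ M2, so the key drops out. Then M2 = (M1 ⊕ M2) ⊕ M1 over the first 9 bytes.
byte 0: (a8 XOR 3b) XOR 61 = 93 XOR 61 = f2
byte 1: (d6 XOR 8f) XOR 63 = 59 XOR 63 = 3a
byte 2: (1b XOR a4) XOR 63 = bf XOR 63 = dc
byte 3: (88 XOR 23) XOR 65 = ab XOR 65 = ce
byte 4: (ae XOR 50) XOR 73 = fe XOR 73 = 8d
byte 5: (d6 XOR 24) XOR 73 = f2 XOR 73 = 81
byte 6: (49 XOR 18) XOR 20 = 51 XOR 20 = 71
byte 7: (e8 XOR 9b) XOR 43 = 73 XOR 43 = 30
byte 8: (5f XOR 6d) XOR 61 = 32 XOR 61 = 53

11110010 00111010 11011100 11001110 10001101 10000001 01110001 00110000 01010011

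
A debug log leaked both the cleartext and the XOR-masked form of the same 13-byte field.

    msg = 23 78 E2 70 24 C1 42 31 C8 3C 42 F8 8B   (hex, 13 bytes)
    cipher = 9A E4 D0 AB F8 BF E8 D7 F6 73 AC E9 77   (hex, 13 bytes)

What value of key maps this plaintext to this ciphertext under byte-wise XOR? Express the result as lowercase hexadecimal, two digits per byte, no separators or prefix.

b99c32dbdc7eaae63e4fee11fc

Since cipher = msg ⊕ key, XORing both sides with msg gives key = msg ⊕ cipher.
00100011 ⊕ 10011010 = 10111001
01111000 ⊕ 11100100 = 10011100
11100010 ⊕ 11010000 = 00110010
01110000 ⊕ 10101011 = 11011011
00100100 ⊕ 11111000 = 11011100
11000001 ⊕ 10111111 = 01111110
01000010 ⊕ 11101000 = 10101010
00110001 ⊕ 11010111 = 11100110
11001000 ⊕ 11110110 = 00111110
00111100 ⊕ 01110011 = 01001111
01000010 ⊕ 10101100 = 11101110
11111000 ⊕ 11101001 = 00010001
10001011 ⊕ 01110111 = 11111100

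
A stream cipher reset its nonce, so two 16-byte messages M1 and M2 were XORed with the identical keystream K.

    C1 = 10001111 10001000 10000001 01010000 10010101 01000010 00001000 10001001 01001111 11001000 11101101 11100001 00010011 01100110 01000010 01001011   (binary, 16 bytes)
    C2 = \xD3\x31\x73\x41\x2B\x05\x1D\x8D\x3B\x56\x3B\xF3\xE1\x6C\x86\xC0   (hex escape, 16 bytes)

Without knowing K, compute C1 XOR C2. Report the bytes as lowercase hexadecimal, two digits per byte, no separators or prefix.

C1 ⊕ C2 = (M1 ⊕ K) ⊕ (M2 ⊕ K) = M1 ⊕ M2 — the shared key cancels under XOR.
8f xor d3 = 5c
88 xor 31 = b9
81 xor 73 = f2
50 xor 41 = 11
95 xor 2b = be
42 xor 05 = 47
08 xor 1d = 15
89 xor 8d = 04
4f xor 3b = 74
c8 xor 56 = 9e
ed xor 3b = d6
e1 xor f3 = 12
13 xor e1 = f2
66 xor 6c = 0a
42 xor 86 = c4
4b xor c0 = 8b

5cb9f211be471504749ed612f20ac48b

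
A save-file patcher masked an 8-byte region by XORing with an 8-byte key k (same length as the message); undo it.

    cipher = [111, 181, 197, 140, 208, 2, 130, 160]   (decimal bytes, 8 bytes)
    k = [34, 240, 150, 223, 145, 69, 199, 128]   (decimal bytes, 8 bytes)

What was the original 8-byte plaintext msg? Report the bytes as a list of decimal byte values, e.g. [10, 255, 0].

byte 0: 6f ^ 22 = 4d
byte 1: b5 ^ f0 = 45
byte 2: c5 ^ 96 = 53
byte 3: 8c ^ df = 53
byte 4: d0 ^ 91 = 41
byte 5: 02 ^ 45 = 47
byte 6: 82 ^ c7 = 45
byte 7: a0 ^ 80 = 20

[77, 69, 83, 83, 65, 71, 69, 32]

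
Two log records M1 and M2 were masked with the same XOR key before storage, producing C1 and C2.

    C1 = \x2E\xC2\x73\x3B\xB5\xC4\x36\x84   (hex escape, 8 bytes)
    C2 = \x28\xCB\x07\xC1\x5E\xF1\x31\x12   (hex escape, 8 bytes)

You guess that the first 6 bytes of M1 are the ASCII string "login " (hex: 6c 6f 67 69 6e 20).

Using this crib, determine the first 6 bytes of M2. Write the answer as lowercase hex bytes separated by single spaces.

6a 66 13 93 85 15

First, C1 ⊕ C2 = (M1 ⊕ K) ⊕ (M2 ⊕ K) = M1 ⊕ M2, so the key drops out. Then M2 = (M1 ⊕ M2) ⊕ M1 over the first 6 bytes.
byte 0: (2e xor 28) xor 6c = 06 xor 6c = 6a
byte 1: (c2 xor cb) xor 6f = 09 xor 6f = 66
byte 2: (73 xor 07) xor 67 = 74 xor 67 = 13
byte 3: (3b xor c1) xor 69 = fa xor 69 = 93
byte 4: (b5 xor 5e) xor 6e = eb xor 6e = 85
byte 5: (c4 xor f1) xor 20 = 35 xor 20 = 15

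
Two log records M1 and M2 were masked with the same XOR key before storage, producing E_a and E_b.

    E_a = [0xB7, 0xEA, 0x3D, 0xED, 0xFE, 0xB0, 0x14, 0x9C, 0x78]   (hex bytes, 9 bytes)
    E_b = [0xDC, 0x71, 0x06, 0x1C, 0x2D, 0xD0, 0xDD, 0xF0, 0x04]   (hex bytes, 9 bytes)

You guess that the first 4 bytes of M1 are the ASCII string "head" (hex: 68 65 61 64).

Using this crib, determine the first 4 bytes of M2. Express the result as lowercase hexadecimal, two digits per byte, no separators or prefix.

03fe5a95

First, E_a ⊕ E_b = (M1 ⊕ K) ⊕ (M2 ⊕ K) = M1 ⊕ M2, so the key drops out. Then M2 = (M1 ⊕ M2) ⊕ M1 over the first 4 bytes.
byte 0: (b7 ⊕ dc) ⊕ 68 = 6b ⊕ 68 = 03
byte 1: (ea ⊕ 71) ⊕ 65 = 9b ⊕ 65 = fe
byte 2: (3d ⊕ 06) ⊕ 61 = 3b ⊕ 61 = 5a
byte 3: (ed ⊕ 1c) ⊕ 64 = f1 ⊕ 64 = 95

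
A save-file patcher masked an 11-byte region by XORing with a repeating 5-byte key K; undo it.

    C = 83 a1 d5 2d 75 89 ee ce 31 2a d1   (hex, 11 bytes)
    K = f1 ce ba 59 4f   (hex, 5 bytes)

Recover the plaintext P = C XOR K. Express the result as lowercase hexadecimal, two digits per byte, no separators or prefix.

The 5-byte key repeats, so the effective keystream is f1 ce ba 59 4f f1 ce ba 59 4f f1.
byte 0: 131 XOR 241 = 114
byte 1: 161 XOR 206 = 111
byte 2: 213 XOR 186 = 111
byte 3:  45 XOR  89 = 116
byte 4: 117 XOR  79 =  58
byte 5: 137 XOR 241 = 120
byte 6: 238 XOR 206 =  32
byte 7: 206 XOR 186 = 116
byte 8:  49 XOR  89 = 104
byte 9:  42 XOR  79 = 101
byte 10: 209 XOR 241 =  32

726f6f743a782074686520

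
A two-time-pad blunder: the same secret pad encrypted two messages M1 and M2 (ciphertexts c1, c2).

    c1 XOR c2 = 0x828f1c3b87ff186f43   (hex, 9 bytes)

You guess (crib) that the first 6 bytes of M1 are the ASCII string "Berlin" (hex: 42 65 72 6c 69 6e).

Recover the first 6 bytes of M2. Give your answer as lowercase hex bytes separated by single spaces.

Since c1 ⊕ c2 = M1 ⊕ M2, XORing with the guessed M1 bytes yields the corresponding M2 bytes: M2 = (c1 ⊕ c2) ⊕ M1.
byte 0: 82 xor 42 = c0
byte 1: 8f xor 65 = ea
byte 2: 1c xor 72 = 6e
byte 3: 3b xor 6c = 57
byte 4: 87 xor 69 = ee
byte 5: ff xor 6e = 91

c0 ea 6e 57 ee 91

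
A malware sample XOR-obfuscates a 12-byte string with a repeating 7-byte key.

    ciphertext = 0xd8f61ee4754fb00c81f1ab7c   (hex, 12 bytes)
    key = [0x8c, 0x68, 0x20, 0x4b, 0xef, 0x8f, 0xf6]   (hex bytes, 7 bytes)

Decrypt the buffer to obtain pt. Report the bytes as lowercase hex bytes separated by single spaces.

The 7-byte key repeats, so the effective keystream is 8c 68 20 4b ef 8f f6 8c 68 20 4b ef.
byte 0: 216 XOR 140 =  84
byte 1: 246 XOR 104 = 158
byte 2:  30 XOR  32 =  62
byte 3: 228 XOR  75 = 175
byte 4: 117 XOR 239 = 154
byte 5:  79 XOR 143 = 192
byte 6: 176 XOR 246 =  70
byte 7:  12 XOR 140 = 128
byte 8: 129 XOR 104 = 233
byte 9: 241 XOR  32 = 209
byte 10: 171 XOR  75 = 224
byte 11: 124 XOR 239 = 147

54 9e 3e af 9a c0 46 80 e9 d1 e0 93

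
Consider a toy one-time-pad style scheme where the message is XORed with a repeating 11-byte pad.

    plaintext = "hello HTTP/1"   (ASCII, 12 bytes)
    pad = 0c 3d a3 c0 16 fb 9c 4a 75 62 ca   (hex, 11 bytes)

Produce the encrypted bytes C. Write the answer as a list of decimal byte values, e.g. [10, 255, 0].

[100, 88, 207, 172, 121, 219, 212, 30, 33, 50, 229, 61]

The 11-byte key repeats, so the effective keystream is 0c 3d a3 c0 16 fb 9c 4a 75 62 ca 0c.
byte 0: 68 XOR 0c = 64
byte 1: 65 XOR 3d = 58
byte 2: 6c XOR a3 = cf
byte 3: 6c XOR c0 = ac
byte 4: 6f XOR 16 = 79
byte 5: 20 XOR fb = db
byte 6: 48 XOR 9c = d4
byte 7: 54 XOR 4a = 1e
byte 8: 54 XOR 75 = 21
byte 9: 50 XOR 62 = 32
byte 10: 2f XOR ca = e5
byte 11: 31 XOR 0c = 3d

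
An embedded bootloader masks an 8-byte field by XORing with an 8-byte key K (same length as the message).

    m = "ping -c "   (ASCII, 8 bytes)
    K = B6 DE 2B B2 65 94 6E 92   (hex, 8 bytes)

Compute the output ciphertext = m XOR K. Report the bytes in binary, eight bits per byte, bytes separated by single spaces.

11000110 10110111 01000101 11010101 01000101 10111001 00001101 10110010

XOR is its own inverse, so applying the key byte-wise gives the result directly.
70 xor b6 = c6
69 xor de = b7
6e xor 2b = 45
67 xor b2 = d5
20 xor 65 = 45
2d xor 94 = b9
63 xor 6e = 0d
20 xor 92 = b2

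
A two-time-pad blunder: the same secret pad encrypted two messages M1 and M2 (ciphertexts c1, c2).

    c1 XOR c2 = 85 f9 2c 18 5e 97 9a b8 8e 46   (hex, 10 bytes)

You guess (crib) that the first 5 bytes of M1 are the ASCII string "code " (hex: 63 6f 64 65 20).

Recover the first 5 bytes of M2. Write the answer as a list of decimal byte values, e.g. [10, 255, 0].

[230, 150, 72, 125, 126]

Since c1 ⊕ c2 = M1 ⊕ M2, XORing with the guessed M1 bytes yields the corresponding M2 bytes: M2 = (c1 ⊕ c2) ⊕ M1.
85 ^ 63 = e6
f9 ^ 6f = 96
2c ^ 64 = 48
18 ^ 65 = 7d
5e ^ 20 = 7e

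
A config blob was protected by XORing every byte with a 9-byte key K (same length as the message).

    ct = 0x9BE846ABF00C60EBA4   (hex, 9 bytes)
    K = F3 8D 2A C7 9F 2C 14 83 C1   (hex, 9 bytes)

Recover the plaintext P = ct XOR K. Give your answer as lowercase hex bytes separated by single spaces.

68 65 6c 6c 6f 20 74 68 65

XOR is its own inverse, so applying the key byte-wise gives the result directly.
10011011 XOR 11110011 = 01101000
11101000 XOR 10001101 = 01100101
01000110 XOR 00101010 = 01101100
10101011 XOR 11000111 = 01101100
11110000 XOR 10011111 = 01101111
00001100 XOR 00101100 = 00100000
01100000 XOR 00010100 = 01110100
11101011 XOR 10000011 = 01101000
10100100 XOR 11000001 = 01100101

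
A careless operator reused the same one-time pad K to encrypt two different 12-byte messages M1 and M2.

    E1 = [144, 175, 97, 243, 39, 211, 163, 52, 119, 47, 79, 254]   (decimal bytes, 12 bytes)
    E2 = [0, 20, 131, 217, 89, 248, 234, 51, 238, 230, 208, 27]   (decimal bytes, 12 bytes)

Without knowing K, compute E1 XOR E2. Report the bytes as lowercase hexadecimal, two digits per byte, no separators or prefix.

90bbe22a7e2b490799c99fe5

E1 ⊕ E2 = (M1 ⊕ K) ⊕ (M2 ⊕ K) = M1 ⊕ M2 — the shared key cancels under XOR.
144 XOR   0 = 144
175 XOR  20 = 187
 97 XOR 131 = 226
243 XOR 217 =  42
 39 XOR  89 = 126
211 XOR 248 =  43
163 XOR 234 =  73
 52 XOR  51 =   7
119 XOR 238 = 153
 47 XOR 230 = 201
 79 XOR 208 = 159
254 XOR  27 = 229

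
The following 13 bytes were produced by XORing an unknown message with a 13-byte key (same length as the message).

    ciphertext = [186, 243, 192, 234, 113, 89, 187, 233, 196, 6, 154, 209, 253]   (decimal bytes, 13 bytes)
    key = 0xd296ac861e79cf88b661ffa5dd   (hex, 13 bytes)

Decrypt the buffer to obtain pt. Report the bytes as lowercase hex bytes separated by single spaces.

68 65 6c 6c 6f 20 74 61 72 67 65 74 20

XOR is its own inverse, so applying the key byte-wise gives the result directly.
byte 0: ba xor d2 = 68
byte 1: f3 xor 96 = 65
byte 2: c0 xor ac = 6c
byte 3: ea xor 86 = 6c
byte 4: 71 xor 1e = 6f
byte 5: 59 xor 79 = 20
byte 6: bb xor cf = 74
byte 7: e9 xor 88 = 61
byte 8: c4 xor b6 = 72
byte 9: 06 xor 61 = 67
byte 10: 9a xor ff = 65
byte 11: d1 xor a5 = 74
byte 12: fd xor dd = 20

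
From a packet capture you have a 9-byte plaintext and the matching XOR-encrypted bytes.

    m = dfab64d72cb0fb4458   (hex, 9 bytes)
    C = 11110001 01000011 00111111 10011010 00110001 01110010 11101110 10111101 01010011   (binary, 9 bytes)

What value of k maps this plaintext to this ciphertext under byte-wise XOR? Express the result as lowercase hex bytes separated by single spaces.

Since C = m ⊕ k, XORing both sides with m gives k = m ⊕ C.
223 ^ 241 =  46
171 ^  67 = 232
100 ^  63 =  91
215 ^ 154 =  77
 44 ^  49 =  29
176 ^ 114 = 194
251 ^ 238 =  21
 68 ^ 189 = 249
 88 ^  83 =  11

2e e8 5b 4d 1d c2 15 f9 0b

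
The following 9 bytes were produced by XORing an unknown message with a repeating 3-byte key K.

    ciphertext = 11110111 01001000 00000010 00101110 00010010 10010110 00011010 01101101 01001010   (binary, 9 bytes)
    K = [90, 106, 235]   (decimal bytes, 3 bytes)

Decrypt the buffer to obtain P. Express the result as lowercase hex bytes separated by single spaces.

ad 22 e9 74 78 7d 40 07 a1

The 3-byte key repeats, so the effective keystream is 5a 6a eb 5a 6a eb 5a 6a eb.
byte 0: f7 XOR 5a = ad
byte 1: 48 XOR 6a = 22
byte 2: 02 XOR eb = e9
byte 3: 2e XOR 5a = 74
byte 4: 12 XOR 6a = 78
byte 5: 96 XOR eb = 7d
byte 6: 1a XOR 5a = 40
byte 7: 6d XOR 6a = 07
byte 8: 4a XOR eb = a1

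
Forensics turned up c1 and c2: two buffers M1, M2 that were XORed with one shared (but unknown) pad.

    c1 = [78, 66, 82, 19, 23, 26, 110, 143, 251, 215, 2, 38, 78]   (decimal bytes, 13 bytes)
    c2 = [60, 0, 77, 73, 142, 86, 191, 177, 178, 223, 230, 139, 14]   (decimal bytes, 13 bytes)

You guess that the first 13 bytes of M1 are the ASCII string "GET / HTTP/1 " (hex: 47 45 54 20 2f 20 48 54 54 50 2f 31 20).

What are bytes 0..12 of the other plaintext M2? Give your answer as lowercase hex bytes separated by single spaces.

First, c1 ⊕ c2 = (M1 ⊕ K) ⊕ (M2 ⊕ K) = M1 ⊕ M2, so the key drops out. Then M2 = (M1 ⊕ M2) ⊕ M1 over the first 13 bytes.
byte 0: (4e xor 3c) xor 47 = 72 xor 47 = 35
byte 1: (42 xor 00) xor 45 = 42 xor 45 = 07
byte 2: (52 xor 4d) xor 54 = 1f xor 54 = 4b
byte 3: (13 xor 49) xor 20 = 5a xor 20 = 7a
byte 4: (17 xor 8e) xor 2f = 99 xor 2f = b6
byte 5: (1a xor 56) xor 20 = 4c xor 20 = 6c
byte 6: (6e xor bf) xor 48 = d1 xor 48 = 99
byte 7: (8f xor b1) xor 54 = 3e xor 54 = 6a
byte 8: (fb xor b2) xor 54 = 49 xor 54 = 1d
byte 9: (d7 xor df) xor 50 = 08 xor 50 = 58
byte 10: (02 xor e6) xor 2f = e4 xor 2f = cb
byte 11: (26 xor 8b) xor 31 = ad xor 31 = 9c
byte 12: (4e xor 0e) xor 20 = 40 xor 20 = 60

35 07 4b 7a b6 6c 99 6a 1d 58 cb 9c 60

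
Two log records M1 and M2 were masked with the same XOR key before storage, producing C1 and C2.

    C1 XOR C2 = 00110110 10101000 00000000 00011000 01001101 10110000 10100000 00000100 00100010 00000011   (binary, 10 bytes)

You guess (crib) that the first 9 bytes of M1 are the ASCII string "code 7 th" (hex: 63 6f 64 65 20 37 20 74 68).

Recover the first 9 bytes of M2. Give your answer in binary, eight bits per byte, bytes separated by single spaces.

01010101 11000111 01100100 01111101 01101101 10000111 10000000 01110000 01001010

Since C1 ⊕ C2 = M1 ⊕ M2, XORing with the guessed M1 bytes yields the corresponding M2 bytes: M2 = (C1 ⊕ C2) ⊕ M1.
36 xor 63 = 55
a8 xor 6f = c7
00 xor 64 = 64
18 xor 65 = 7d
4d xor 20 = 6d
b0 xor 37 = 87
a0 xor 20 = 80
04 xor 74 = 70
22 xor 68 = 4a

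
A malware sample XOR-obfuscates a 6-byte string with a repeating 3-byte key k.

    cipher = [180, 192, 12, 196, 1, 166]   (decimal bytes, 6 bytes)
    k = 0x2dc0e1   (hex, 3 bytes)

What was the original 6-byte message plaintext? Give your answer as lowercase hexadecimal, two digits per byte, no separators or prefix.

The 3-byte key repeats, so the effective keystream is 2d c0 e1 2d c0 e1.
byte 0: 180 XOR  45 = 153
byte 1: 192 XOR 192 =   0
byte 2:  12 XOR 225 = 237
byte 3: 196 XOR  45 = 233
byte 4:   1 XOR 192 = 193
byte 5: 166 XOR 225 =  71

9900ede9c147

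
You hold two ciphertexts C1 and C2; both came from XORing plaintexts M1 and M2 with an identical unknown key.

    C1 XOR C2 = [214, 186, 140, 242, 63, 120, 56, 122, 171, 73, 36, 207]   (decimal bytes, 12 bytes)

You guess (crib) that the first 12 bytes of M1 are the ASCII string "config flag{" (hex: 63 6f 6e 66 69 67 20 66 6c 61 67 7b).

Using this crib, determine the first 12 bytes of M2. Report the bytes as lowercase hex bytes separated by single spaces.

b5 d5 e2 94 56 1f 18 1c c7 28 43 b4

Since C1 ⊕ C2 = M1 ⊕ M2, XORing with the guessed M1 bytes yields the corresponding M2 bytes: M2 = (C1 ⊕ C2) ⊕ M1.
11010110 ^ 01100011 = 10110101
10111010 ^ 01101111 = 11010101
10001100 ^ 01101110 = 11100010
11110010 ^ 01100110 = 10010100
00111111 ^ 01101001 = 01010110
01111000 ^ 01100111 = 00011111
00111000 ^ 00100000 = 00011000
01111010 ^ 01100110 = 00011100
10101011 ^ 01101100 = 11000111
01001001 ^ 01100001 = 00101000
00100100 ^ 01100111 = 01000011
11001111 ^ 01111011 = 10110100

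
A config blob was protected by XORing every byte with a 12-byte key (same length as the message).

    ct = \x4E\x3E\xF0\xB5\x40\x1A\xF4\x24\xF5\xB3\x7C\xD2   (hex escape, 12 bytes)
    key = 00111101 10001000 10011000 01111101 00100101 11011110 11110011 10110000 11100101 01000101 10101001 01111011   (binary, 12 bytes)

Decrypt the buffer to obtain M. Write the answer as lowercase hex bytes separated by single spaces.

73 b6 68 c8 65 c4 07 94 10 f6 d5 a9

XOR is its own inverse, so applying the key byte-wise gives the result directly.
4e ⊕ 3d = 73
3e ⊕ 88 = b6
f0 ⊕ 98 = 68
b5 ⊕ 7d = c8
40 ⊕ 25 = 65
1a ⊕ de = c4
f4 ⊕ f3 = 07
24 ⊕ b0 = 94
f5 ⊕ e5 = 10
b3 ⊕ 45 = f6
7c ⊕ a9 = d5
d2 ⊕ 7b = a9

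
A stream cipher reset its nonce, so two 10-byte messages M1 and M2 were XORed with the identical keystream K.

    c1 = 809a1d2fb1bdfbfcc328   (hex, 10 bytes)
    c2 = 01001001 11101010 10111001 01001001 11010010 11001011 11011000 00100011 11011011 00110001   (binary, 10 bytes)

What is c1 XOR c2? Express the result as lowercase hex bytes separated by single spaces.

c1 ⊕ c2 = (M1 ⊕ K) ⊕ (M2 ⊕ K) = M1 ⊕ M2 — the shared key cancels under XOR.
80 ^ 49 = c9
9a ^ ea = 70
1d ^ b9 = a4
2f ^ 49 = 66
b1 ^ d2 = 63
bd ^ cb = 76
fb ^ d8 = 23
fc ^ 23 = df
c3 ^ db = 18
28 ^ 31 = 19

c9 70 a4 66 63 76 23 df 18 19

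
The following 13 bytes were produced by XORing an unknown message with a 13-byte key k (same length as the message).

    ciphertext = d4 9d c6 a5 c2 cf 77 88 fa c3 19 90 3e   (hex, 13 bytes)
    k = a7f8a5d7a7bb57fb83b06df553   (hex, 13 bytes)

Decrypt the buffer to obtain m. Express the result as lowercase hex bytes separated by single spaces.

XOR is its own inverse, so applying the key byte-wise gives the result directly.
d4 xor a7 = 73
9d xor f8 = 65
c6 xor a5 = 63
a5 xor d7 = 72
c2 xor a7 = 65
cf xor bb = 74
77 xor 57 = 20
88 xor fb = 73
fa xor 83 = 79
c3 xor b0 = 73
19 xor 6d = 74
90 xor f5 = 65
3e xor 53 = 6d

73 65 63 72 65 74 20 73 79 73 74 65 6d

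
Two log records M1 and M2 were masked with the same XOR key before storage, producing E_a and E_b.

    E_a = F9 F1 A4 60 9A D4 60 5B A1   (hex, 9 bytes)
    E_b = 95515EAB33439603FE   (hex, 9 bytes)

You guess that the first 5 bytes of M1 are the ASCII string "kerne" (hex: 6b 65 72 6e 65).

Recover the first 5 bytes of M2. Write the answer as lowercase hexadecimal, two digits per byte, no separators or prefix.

07c588a5cc

First, E_a ⊕ E_b = (M1 ⊕ K) ⊕ (M2 ⊕ K) = M1 ⊕ M2, so the key drops out. Then M2 = (M1 ⊕ M2) ⊕ M1 over the first 5 bytes.
byte 0: (f9 XOR 95) XOR 6b = 6c XOR 6b = 07
byte 1: (f1 XOR 51) XOR 65 = a0 XOR 65 = c5
byte 2: (a4 XOR 5e) XOR 72 = fa XOR 72 = 88
byte 3: (60 XOR ab) XOR 6e = cb XOR 6e = a5
byte 4: (9a XOR 33) XOR 65 = a9 XOR 65 = cc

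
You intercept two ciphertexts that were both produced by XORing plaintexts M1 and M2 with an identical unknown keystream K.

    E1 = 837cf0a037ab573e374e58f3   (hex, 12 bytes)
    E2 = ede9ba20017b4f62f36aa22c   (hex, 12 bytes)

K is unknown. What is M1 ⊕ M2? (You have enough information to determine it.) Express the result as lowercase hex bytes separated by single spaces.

E1 ⊕ E2 = (M1 ⊕ K) ⊕ (M2 ⊕ K) = M1 ⊕ M2 — the shared key cancels under XOR.
83 XOR ed = 6e
7c XOR e9 = 95
f0 XOR ba = 4a
a0 XOR 20 = 80
37 XOR 01 = 36
ab XOR 7b = d0
57 XOR 4f = 18
3e XOR 62 = 5c
37 XOR f3 = c4
4e XOR 6a = 24
58 XOR a2 = fa
f3 XOR 2c = df

6e 95 4a 80 36 d0 18 5c c4 24 fa df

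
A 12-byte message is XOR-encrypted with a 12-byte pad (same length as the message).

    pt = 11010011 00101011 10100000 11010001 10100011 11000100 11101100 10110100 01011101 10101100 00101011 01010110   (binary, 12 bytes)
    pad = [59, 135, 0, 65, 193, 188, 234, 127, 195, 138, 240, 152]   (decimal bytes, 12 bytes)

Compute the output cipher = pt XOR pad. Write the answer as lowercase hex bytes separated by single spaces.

e8 ac a0 90 62 78 06 cb 9e 26 db ce

XOR is its own inverse, so applying the key byte-wise gives the result directly.
d3 ⊕ 3b = e8
2b ⊕ 87 = ac
a0 ⊕ 00 = a0
d1 ⊕ 41 = 90
a3 ⊕ c1 = 62
c4 ⊕ bc = 78
ec ⊕ ea = 06
b4 ⊕ 7f = cb
5d ⊕ c3 = 9e
ac ⊕ 8a = 26
2b ⊕ f0 = db
56 ⊕ 98 = ce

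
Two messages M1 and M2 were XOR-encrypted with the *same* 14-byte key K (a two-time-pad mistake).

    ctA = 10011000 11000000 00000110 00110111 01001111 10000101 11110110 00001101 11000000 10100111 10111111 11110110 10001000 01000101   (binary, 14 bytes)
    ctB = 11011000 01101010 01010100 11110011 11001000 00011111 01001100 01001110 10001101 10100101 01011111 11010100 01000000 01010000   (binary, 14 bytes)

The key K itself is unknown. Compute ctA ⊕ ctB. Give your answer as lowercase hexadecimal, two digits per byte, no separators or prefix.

40aa52c4879aba434d02e022c815

ctA ⊕ ctB = (M1 ⊕ K) ⊕ (M2 ⊕ K) = M1 ⊕ M2 — the shared key cancels under XOR.
98 ⊕ d8 = 40
c0 ⊕ 6a = aa
06 ⊕ 54 = 52
37 ⊕ f3 = c4
4f ⊕ c8 = 87
85 ⊕ 1f = 9a
f6 ⊕ 4c = ba
0d ⊕ 4e = 43
c0 ⊕ 8d = 4d
a7 ⊕ a5 = 02
bf ⊕ 5f = e0
f6 ⊕ d4 = 22
88 ⊕ 40 = c8
45 ⊕ 50 = 15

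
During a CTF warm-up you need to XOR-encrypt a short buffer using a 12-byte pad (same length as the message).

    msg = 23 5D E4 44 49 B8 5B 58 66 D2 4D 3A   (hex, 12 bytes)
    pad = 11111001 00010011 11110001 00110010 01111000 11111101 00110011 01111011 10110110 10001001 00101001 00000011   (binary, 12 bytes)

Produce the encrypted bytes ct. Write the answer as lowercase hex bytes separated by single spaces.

XOR is its own inverse, so applying the key byte-wise gives the result directly.
23 xor f9 = da
5d xor 13 = 4e
e4 xor f1 = 15
44 xor 32 = 76
49 xor 78 = 31
b8 xor fd = 45
5b xor 33 = 68
58 xor 7b = 23
66 xor b6 = d0
d2 xor 89 = 5b
4d xor 29 = 64
3a xor 03 = 39

da 4e 15 76 31 45 68 23 d0 5b 64 39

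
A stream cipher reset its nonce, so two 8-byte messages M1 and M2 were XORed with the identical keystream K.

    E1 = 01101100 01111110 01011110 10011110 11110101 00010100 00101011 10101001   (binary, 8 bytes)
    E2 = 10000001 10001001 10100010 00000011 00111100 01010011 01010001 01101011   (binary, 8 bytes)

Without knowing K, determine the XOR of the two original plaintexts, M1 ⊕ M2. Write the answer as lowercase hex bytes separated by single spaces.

E1 ⊕ E2 = (M1 ⊕ K) ⊕ (M2 ⊕ K) = M1 ⊕ M2 — the shared key cancels under XOR.
6c ^ 81 = ed
7e ^ 89 = f7
5e ^ a2 = fc
9e ^ 03 = 9d
f5 ^ 3c = c9
14 ^ 53 = 47
2b ^ 51 = 7a
a9 ^ 6b = c2

ed f7 fc 9d c9 47 7a c2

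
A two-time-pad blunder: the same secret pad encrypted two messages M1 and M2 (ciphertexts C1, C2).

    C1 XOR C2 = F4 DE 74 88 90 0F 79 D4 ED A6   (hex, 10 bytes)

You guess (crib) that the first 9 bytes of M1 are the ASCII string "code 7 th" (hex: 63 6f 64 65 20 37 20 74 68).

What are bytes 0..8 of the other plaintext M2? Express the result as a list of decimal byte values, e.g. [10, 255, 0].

[151, 177, 16, 237, 176, 56, 89, 160, 133]

Since C1 ⊕ C2 = M1 ⊕ M2, XORing with the guessed M1 bytes yields the corresponding M2 bytes: M2 = (C1 ⊕ C2) ⊕ M1.
f4 XOR 63 = 97
de XOR 6f = b1
74 XOR 64 = 10
88 XOR 65 = ed
90 XOR 20 = b0
0f XOR 37 = 38
79 XOR 20 = 59
d4 XOR 74 = a0
ed XOR 68 = 85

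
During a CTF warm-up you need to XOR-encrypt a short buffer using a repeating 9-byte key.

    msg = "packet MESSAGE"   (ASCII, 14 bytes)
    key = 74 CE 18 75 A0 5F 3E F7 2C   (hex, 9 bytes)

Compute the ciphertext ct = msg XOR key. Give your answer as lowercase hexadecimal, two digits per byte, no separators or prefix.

04af7b1ec52b1eba69279d5932e5

The 9-byte key repeats, so the effective keystream is 74 ce 18 75 a0 5f 3e f7 2c 74 ce 18 75 a0.
byte 0: 70 xor 74 = 04
byte 1: 61 xor ce = af
byte 2: 63 xor 18 = 7b
byte 3: 6b xor 75 = 1e
byte 4: 65 xor a0 = c5
byte 5: 74 xor 5f = 2b
byte 6: 20 xor 3e = 1e
byte 7: 4d xor f7 = ba
byte 8: 45 xor 2c = 69
byte 9: 53 xor 74 = 27
byte 10: 53 xor ce = 9d
byte 11: 41 xor 18 = 59
byte 12: 47 xor 75 = 32
byte 13: 45 xor a0 = e5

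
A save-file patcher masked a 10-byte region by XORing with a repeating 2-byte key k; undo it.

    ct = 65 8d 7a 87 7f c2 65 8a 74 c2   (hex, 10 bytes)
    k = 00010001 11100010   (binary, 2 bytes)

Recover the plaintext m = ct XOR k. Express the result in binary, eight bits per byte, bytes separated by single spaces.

The 2-byte key repeats, so the effective keystream is 11 e2 11 e2 11 e2 11 e2 11 e2.
byte 0: 65 XOR 11 = 74
byte 1: 8d XOR e2 = 6f
byte 2: 7a XOR 11 = 6b
byte 3: 87 XOR e2 = 65
byte 4: 7f XOR 11 = 6e
byte 5: c2 XOR e2 = 20
byte 6: 65 XOR 11 = 74
byte 7: 8a XOR e2 = 68
byte 8: 74 XOR 11 = 65
byte 9: c2 XOR e2 = 20

01110100 01101111 01101011 01100101 01101110 00100000 01110100 01101000 01100101 00100000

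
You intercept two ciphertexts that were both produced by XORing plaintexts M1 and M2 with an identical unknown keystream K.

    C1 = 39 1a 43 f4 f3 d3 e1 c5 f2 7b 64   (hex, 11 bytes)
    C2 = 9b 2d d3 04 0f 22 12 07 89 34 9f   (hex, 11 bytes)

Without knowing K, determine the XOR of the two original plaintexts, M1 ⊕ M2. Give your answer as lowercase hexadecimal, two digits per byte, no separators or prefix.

a23790f0fcf1f3c27b4ffb

C1 ⊕ C2 = (M1 ⊕ K) ⊕ (M2 ⊕ K) = M1 ⊕ M2 — the shared key cancels under XOR.
byte 0: 39 ⊕ 9b = a2
byte 1: 1a ⊕ 2d = 37
byte 2: 43 ⊕ d3 = 90
byte 3: f4 ⊕ 04 = f0
byte 4: f3 ⊕ 0f = fc
byte 5: d3 ⊕ 22 = f1
byte 6: e1 ⊕ 12 = f3
byte 7: c5 ⊕ 07 = c2
byte 8: f2 ⊕ 89 = 7b
byte 9: 7b ⊕ 34 = 4f
byte 10: 64 ⊕ 9f = fb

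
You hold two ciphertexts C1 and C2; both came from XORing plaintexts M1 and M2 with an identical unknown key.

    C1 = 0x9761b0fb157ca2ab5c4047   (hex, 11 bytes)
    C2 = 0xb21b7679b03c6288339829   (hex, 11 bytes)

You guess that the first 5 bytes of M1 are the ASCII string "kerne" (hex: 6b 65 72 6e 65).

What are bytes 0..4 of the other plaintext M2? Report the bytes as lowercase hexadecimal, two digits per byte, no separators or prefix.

First, C1 ⊕ C2 = (M1 ⊕ K) ⊕ (M2 ⊕ K) = M1 ⊕ M2, so the key drops out. Then M2 = (M1 ⊕ M2) ⊕ M1 over the first 5 bytes.
byte 0: (97 xor b2) xor 6b = 25 xor 6b = 4e
byte 1: (61 xor 1b) xor 65 = 7a xor 65 = 1f
byte 2: (b0 xor 76) xor 72 = c6 xor 72 = b4
byte 3: (fb xor 79) xor 6e = 82 xor 6e = ec
byte 4: (15 xor b0) xor 65 = a5 xor 65 = c0

4e1fb4ecc0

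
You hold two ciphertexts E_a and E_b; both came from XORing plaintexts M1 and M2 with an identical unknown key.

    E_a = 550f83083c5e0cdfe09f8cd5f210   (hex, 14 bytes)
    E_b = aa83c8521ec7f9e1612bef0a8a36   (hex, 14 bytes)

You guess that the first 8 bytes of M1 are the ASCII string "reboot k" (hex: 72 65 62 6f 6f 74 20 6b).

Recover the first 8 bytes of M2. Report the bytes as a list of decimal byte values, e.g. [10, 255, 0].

First, E_a ⊕ E_b = (M1 ⊕ K) ⊕ (M2 ⊕ K) = M1 ⊕ M2, so the key drops out. Then M2 = (M1 ⊕ M2) ⊕ M1 over the first 8 bytes.
byte 0: (55 xor aa) xor 72 = ff xor 72 = 8d
byte 1: (0f xor 83) xor 65 = 8c xor 65 = e9
byte 2: (83 xor c8) xor 62 = 4b xor 62 = 29
byte 3: (08 xor 52) xor 6f = 5a xor 6f = 35
byte 4: (3c xor 1e) xor 6f = 22 xor 6f = 4d
byte 5: (5e xor c7) xor 74 = 99 xor 74 = ed
byte 6: (0c xor f9) xor 20 = f5 xor 20 = d5
byte 7: (df xor e1) xor 6b = 3e xor 6b = 55

[141, 233, 41, 53, 77, 237, 213, 85]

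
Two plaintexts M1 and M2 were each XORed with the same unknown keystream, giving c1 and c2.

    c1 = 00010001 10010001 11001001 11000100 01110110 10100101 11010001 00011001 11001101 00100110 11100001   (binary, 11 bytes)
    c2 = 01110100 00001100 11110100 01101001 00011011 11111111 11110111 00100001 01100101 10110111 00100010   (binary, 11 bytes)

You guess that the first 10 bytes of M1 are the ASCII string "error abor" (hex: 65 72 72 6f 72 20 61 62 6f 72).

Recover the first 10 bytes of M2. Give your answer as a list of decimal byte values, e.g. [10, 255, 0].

First, c1 ⊕ c2 = (M1 ⊕ K) ⊕ (M2 ⊕ K) = M1 ⊕ M2, so the key drops out. Then M2 = (M1 ⊕ M2) ⊕ M1 over the first 10 bytes.
byte 0: (11 ^ 74) ^ 65 = 65 ^ 65 = 00
byte 1: (91 ^ 0c) ^ 72 = 9d ^ 72 = ef
byte 2: (c9 ^ f4) ^ 72 = 3d ^ 72 = 4f
byte 3: (c4 ^ 69) ^ 6f = ad ^ 6f = c2
byte 4: (76 ^ 1b) ^ 72 = 6d ^ 72 = 1f
byte 5: (a5 ^ ff) ^ 20 = 5a ^ 20 = 7a
byte 6: (d1 ^ f7) ^ 61 = 26 ^ 61 = 47
byte 7: (19 ^ 21) ^ 62 = 38 ^ 62 = 5a
byte 8: (cd ^ 65) ^ 6f = a8 ^ 6f = c7
byte 9: (26 ^ b7) ^ 72 = 91 ^ 72 = e3

[0, 239, 79, 194, 31, 122, 71, 90, 199, 227]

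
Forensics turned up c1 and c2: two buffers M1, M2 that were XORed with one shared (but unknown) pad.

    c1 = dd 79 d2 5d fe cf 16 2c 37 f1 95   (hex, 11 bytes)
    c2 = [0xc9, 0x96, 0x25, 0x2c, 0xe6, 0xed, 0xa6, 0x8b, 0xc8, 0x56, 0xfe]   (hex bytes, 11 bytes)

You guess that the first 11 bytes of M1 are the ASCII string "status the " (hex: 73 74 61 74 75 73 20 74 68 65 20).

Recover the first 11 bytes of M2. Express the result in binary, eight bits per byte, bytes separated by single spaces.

01100111 10011011 10010110 00000101 01101101 01010001 10010000 11010011 10010111 11000010 01001011

First, c1 ⊕ c2 = (M1 ⊕ K) ⊕ (M2 ⊕ K) = M1 ⊕ M2, so the key drops out. Then M2 = (M1 ⊕ M2) ⊕ M1 over the first 11 bytes.
byte 0: (dd xor c9) xor 73 = 14 xor 73 = 67
byte 1: (79 xor 96) xor 74 = ef xor 74 = 9b
byte 2: (d2 xor 25) xor 61 = f7 xor 61 = 96
byte 3: (5d xor 2c) xor 74 = 71 xor 74 = 05
byte 4: (fe xor e6) xor 75 = 18 xor 75 = 6d
byte 5: (cf xor ed) xor 73 = 22 xor 73 = 51
byte 6: (16 xor a6) xor 20 = b0 xor 20 = 90
byte 7: (2c xor 8b) xor 74 = a7 xor 74 = d3
byte 8: (37 xor c8) xor 68 = ff xor 68 = 97
byte 9: (f1 xor 56) xor 65 = a7 xor 65 = c2
byte 10: (95 xor fe) xor 20 = 6b xor 20 = 4b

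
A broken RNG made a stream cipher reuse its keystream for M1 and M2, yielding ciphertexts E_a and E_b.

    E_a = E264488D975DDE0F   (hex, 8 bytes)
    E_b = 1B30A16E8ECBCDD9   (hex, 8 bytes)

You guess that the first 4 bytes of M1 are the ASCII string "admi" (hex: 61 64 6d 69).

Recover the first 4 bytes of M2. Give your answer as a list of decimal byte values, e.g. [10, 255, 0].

First, E_a ⊕ E_b = (M1 ⊕ K) ⊕ (M2 ⊕ K) = M1 ⊕ M2, so the key drops out. Then M2 = (M1 ⊕ M2) ⊕ M1 over the first 4 bytes.
byte 0: (e2 XOR 1b) XOR 61 = f9 XOR 61 = 98
byte 1: (64 XOR 30) XOR 64 = 54 XOR 64 = 30
byte 2: (48 XOR a1) XOR 6d = e9 XOR 6d = 84
byte 3: (8d XOR 6e) XOR 69 = e3 XOR 69 = 8a

[152, 48, 132, 138]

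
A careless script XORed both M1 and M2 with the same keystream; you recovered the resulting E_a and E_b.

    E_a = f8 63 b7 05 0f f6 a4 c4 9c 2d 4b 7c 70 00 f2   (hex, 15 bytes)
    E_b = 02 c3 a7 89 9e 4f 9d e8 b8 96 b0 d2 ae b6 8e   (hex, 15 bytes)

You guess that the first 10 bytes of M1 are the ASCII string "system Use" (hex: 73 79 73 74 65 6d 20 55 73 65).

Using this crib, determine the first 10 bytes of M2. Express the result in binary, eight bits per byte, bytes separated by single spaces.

First, E_a ⊕ E_b = (M1 ⊕ K) ⊕ (M2 ⊕ K) = M1 ⊕ M2, so the key drops out. Then M2 = (M1 ⊕ M2) ⊕ M1 over the first 10 bytes.
byte 0: (f8 ⊕ 02) ⊕ 73 = fa ⊕ 73 = 89
byte 1: (63 ⊕ c3) ⊕ 79 = a0 ⊕ 79 = d9
byte 2: (b7 ⊕ a7) ⊕ 73 = 10 ⊕ 73 = 63
byte 3: (05 ⊕ 89) ⊕ 74 = 8c ⊕ 74 = f8
byte 4: (0f ⊕ 9e) ⊕ 65 = 91 ⊕ 65 = f4
byte 5: (f6 ⊕ 4f) ⊕ 6d = b9 ⊕ 6d = d4
byte 6: (a4 ⊕ 9d) ⊕ 20 = 39 ⊕ 20 = 19
byte 7: (c4 ⊕ e8) ⊕ 55 = 2c ⊕ 55 = 79
byte 8: (9c ⊕ b8) ⊕ 73 = 24 ⊕ 73 = 57
byte 9: (2d ⊕ 96) ⊕ 65 = bb ⊕ 65 = de

10001001 11011001 01100011 11111000 11110100 11010100 00011001 01111001 01010111 11011110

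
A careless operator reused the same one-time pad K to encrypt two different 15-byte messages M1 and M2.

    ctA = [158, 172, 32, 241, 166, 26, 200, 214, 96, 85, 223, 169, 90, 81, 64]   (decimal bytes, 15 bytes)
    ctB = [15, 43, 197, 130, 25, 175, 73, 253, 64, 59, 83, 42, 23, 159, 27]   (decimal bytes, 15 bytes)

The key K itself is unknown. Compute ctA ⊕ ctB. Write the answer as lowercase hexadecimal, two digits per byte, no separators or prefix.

9187e573bfb5812b206e8c834dce5b

ctA ⊕ ctB = (M1 ⊕ K) ⊕ (M2 ⊕ K) = M1 ⊕ M2 — the shared key cancels under XOR.
9e ⊕ 0f = 91
ac ⊕ 2b = 87
20 ⊕ c5 = e5
f1 ⊕ 82 = 73
a6 ⊕ 19 = bf
1a ⊕ af = b5
c8 ⊕ 49 = 81
d6 ⊕ fd = 2b
60 ⊕ 40 = 20
55 ⊕ 3b = 6e
df ⊕ 53 = 8c
a9 ⊕ 2a = 83
5a ⊕ 17 = 4d
51 ⊕ 9f = ce
40 ⊕ 1b = 5b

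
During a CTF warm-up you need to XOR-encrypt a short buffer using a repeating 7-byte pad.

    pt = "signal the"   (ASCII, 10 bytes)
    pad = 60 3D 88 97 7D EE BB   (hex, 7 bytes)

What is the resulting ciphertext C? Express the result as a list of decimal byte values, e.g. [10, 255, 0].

[19, 84, 239, 249, 28, 130, 155, 20, 85, 237]

The 7-byte key repeats, so the effective keystream is 60 3d 88 97 7d ee bb 60 3d 88.
byte 0: 01110011 xor 01100000 = 00010011
byte 1: 01101001 xor 00111101 = 01010100
byte 2: 01100111 xor 10001000 = 11101111
byte 3: 01101110 xor 10010111 = 11111001
byte 4: 01100001 xor 01111101 = 00011100
byte 5: 01101100 xor 11101110 = 10000010
byte 6: 00100000 xor 10111011 = 10011011
byte 7: 01110100 xor 01100000 = 00010100
byte 8: 01101000 xor 00111101 = 01010101
byte 9: 01100101 xor 10001000 = 11101101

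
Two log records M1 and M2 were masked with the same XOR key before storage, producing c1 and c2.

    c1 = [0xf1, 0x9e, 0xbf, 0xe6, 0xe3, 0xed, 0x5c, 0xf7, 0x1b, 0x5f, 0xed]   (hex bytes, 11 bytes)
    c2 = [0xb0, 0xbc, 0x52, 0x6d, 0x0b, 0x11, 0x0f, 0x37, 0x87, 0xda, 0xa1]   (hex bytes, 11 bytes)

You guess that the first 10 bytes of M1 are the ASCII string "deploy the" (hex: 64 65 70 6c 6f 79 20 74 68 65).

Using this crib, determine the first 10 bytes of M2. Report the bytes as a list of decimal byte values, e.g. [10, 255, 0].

First, c1 ⊕ c2 = (M1 ⊕ K) ⊕ (M2 ⊕ K) = M1 ⊕ M2, so the key drops out. Then M2 = (M1 ⊕ M2) ⊕ M1 over the first 10 bytes.
byte 0: (f1 ^ b0) ^ 64 = 41 ^ 64 = 25
byte 1: (9e ^ bc) ^ 65 = 22 ^ 65 = 47
byte 2: (bf ^ 52) ^ 70 = ed ^ 70 = 9d
byte 3: (e6 ^ 6d) ^ 6c = 8b ^ 6c = e7
byte 4: (e3 ^ 0b) ^ 6f = e8 ^ 6f = 87
byte 5: (ed ^ 11) ^ 79 = fc ^ 79 = 85
byte 6: (5c ^ 0f) ^ 20 = 53 ^ 20 = 73
byte 7: (f7 ^ 37) ^ 74 = c0 ^ 74 = b4
byte 8: (1b ^ 87) ^ 68 = 9c ^ 68 = f4
byte 9: (5f ^ da) ^ 65 = 85 ^ 65 = e0

[37, 71, 157, 231, 135, 133, 115, 180, 244, 224]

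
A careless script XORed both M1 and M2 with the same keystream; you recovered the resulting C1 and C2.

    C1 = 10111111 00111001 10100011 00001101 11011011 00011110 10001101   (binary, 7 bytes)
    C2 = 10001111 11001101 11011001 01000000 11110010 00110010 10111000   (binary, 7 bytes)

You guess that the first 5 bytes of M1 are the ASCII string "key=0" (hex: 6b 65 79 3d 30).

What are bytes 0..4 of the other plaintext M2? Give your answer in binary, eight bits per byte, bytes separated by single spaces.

01011011 10010001 00000011 01110000 00011001

First, C1 ⊕ C2 = (M1 ⊕ K) ⊕ (M2 ⊕ K) = M1 ⊕ M2, so the key drops out. Then M2 = (M1 ⊕ M2) ⊕ M1 over the first 5 bytes.
byte 0: (bf ⊕ 8f) ⊕ 6b = 30 ⊕ 6b = 5b
byte 1: (39 ⊕ cd) ⊕ 65 = f4 ⊕ 65 = 91
byte 2: (a3 ⊕ d9) ⊕ 79 = 7a ⊕ 79 = 03
byte 3: (0d ⊕ 40) ⊕ 3d = 4d ⊕ 3d = 70
byte 4: (db ⊕ f2) ⊕ 30 = 29 ⊕ 30 = 19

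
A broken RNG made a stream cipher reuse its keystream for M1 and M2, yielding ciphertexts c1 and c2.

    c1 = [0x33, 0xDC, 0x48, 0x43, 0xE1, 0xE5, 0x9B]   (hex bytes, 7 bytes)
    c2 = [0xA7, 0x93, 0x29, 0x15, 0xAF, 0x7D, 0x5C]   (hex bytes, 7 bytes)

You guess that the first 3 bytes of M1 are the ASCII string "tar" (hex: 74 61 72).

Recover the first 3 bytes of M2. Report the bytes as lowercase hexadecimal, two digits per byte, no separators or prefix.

First, c1 ⊕ c2 = (M1 ⊕ K) ⊕ (M2 ⊕ K) = M1 ⊕ M2, so the key drops out. Then M2 = (M1 ⊕ M2) ⊕ M1 over the first 3 bytes.
byte 0: (33 ^ a7) ^ 74 = 94 ^ 74 = e0
byte 1: (dc ^ 93) ^ 61 = 4f ^ 61 = 2e
byte 2: (48 ^ 29) ^ 72 = 61 ^ 72 = 13

e02e13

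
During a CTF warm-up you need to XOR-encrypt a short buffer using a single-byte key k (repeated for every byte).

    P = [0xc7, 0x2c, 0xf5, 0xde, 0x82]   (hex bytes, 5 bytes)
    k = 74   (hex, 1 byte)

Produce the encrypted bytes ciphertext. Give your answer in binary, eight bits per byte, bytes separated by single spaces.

The 1-byte key repeats, so the effective keystream is 74 74 74 74 74.
byte 0: c7 XOR 74 = b3
byte 1: 2c XOR 74 = 58
byte 2: f5 XOR 74 = 81
byte 3: de XOR 74 = aa
byte 4: 82 XOR 74 = f6

10110011 01011000 10000001 10101010 11110110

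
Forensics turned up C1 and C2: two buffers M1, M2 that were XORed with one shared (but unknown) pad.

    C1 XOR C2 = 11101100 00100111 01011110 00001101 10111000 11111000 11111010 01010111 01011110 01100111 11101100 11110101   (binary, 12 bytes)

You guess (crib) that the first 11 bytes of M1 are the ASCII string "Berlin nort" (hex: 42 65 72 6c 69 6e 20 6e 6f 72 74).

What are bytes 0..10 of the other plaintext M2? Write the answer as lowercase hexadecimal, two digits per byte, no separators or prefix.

ae422c61d196da39311598

Since C1 ⊕ C2 = M1 ⊕ M2, XORing with the guessed M1 bytes yields the corresponding M2 bytes: M2 = (C1 ⊕ C2) ⊕ M1.
byte 0: ec xor 42 = ae
byte 1: 27 xor 65 = 42
byte 2: 5e xor 72 = 2c
byte 3: 0d xor 6c = 61
byte 4: b8 xor 69 = d1
byte 5: f8 xor 6e = 96
byte 6: fa xor 20 = da
byte 7: 57 xor 6e = 39
byte 8: 5e xor 6f = 31
byte 9: 67 xor 72 = 15
byte 10: ec xor 74 = 98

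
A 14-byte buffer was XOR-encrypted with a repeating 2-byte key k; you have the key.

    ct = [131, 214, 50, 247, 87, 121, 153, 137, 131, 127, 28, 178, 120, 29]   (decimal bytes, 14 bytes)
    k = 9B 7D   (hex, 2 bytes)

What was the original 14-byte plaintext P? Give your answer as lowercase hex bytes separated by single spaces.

18 ab a9 8a cc 04 02 f4 18 02 87 cf e3 60

The 2-byte key repeats, so the effective keystream is 9b 7d 9b 7d 9b 7d 9b 7d 9b 7d 9b 7d 9b 7d.
byte 0: 83 xor 9b = 18
byte 1: d6 xor 7d = ab
byte 2: 32 xor 9b = a9
byte 3: f7 xor 7d = 8a
byte 4: 57 xor 9b = cc
byte 5: 79 xor 7d = 04
byte 6: 99 xor 9b = 02
byte 7: 89 xor 7d = f4
byte 8: 83 xor 9b = 18
byte 9: 7f xor 7d = 02
byte 10: 1c xor 9b = 87
byte 11: b2 xor 7d = cf
byte 12: 78 xor 9b = e3
byte 13: 1d xor 7d = 60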